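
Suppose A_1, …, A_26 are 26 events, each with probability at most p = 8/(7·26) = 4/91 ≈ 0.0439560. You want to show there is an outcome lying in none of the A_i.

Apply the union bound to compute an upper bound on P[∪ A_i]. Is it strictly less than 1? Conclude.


Union bound: P[∪_{i=1}^{26} A_i] ≤ Σ_i P[A_i] ≤ 26·p = 26·(4/91) = 8/7.
Numerically: 8/7 ≈ 1.1428571.
Is 8/7 < 1? NO.
Since the bound 8/7 is ≥ 1, the union bound is uninformative here; it does NOT by itself certify existence.

26·p = 8/7 ≈ 1.1428571; existence NOT certified by the union bound.


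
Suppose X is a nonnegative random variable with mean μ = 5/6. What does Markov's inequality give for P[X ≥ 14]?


μ = E[X] = 5/6, a = 14.
Markov: P[X ≥ 14] ≤ μ/a = (5/6)/14 = 5/84.
Numerically: ≈ 0.0595.
(Since a = 14 > μ = 0.8333, the bound 5/84 is < 1 and informative.)

P[X ≥ 14] ≤ 5/84 ≈ 0.0595.


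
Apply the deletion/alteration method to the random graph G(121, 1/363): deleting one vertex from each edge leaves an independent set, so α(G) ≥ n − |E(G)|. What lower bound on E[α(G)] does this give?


E[|E(G)|] = C(121, 2)·p = 7260 · (1/363) = 20.
E[α(G)] ≥ n − E[|E(G)|] = 121 − 20 = 101.
Numerically: ≈ 101.0000.
(This is only a lower bound; the true E[α(G)] may be larger.)

E[α(G)] ≥ 101 ≈ 101.0000.


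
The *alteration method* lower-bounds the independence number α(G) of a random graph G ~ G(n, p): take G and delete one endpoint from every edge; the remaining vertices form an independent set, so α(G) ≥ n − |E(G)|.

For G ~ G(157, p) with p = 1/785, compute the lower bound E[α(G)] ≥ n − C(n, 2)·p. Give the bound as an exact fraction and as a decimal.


E[|E(G)|] = C(157, 2)·p = 12246 · (1/785) = 78/5.
E[α(G)] ≥ n − E[|E(G)|] = 157 − 78/5 = 707/5.
Numerically: ≈ 141.40000.
(This is only a lower bound; the true E[α(G)] may be larger.)

E[α(G)] ≥ 707/5 ≈ 141.40000.


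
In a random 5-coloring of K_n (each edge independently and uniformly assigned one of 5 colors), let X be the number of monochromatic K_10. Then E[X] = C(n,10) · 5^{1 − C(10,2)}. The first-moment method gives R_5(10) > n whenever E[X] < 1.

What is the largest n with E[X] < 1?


We need C(n, 10) · 5^{1 − 45} < 1, i.e. C(n, 10) < 5^{45 − 1} = 5684341886080801486968994140625.
Check values of n near the boundary:
  n = 5390: C(5390, 10) = 5655833965919099070255434039753; 5655833965919099070255434039753 < 5684341886080801486968994140625? YES
  n = 5391: C(5391, 10) = 5666344714787188828795213697883; 5666344714787188828795213697883 < 5684341886080801486968994140625? YES
  n = 5392: C(5392, 10) = 5676873040158402483252283957448; 5676873040158402483252283957448 < 5684341886080801486968994140625? YES
  n = 5393: C(5393, 10) = 5687418968154238267170642278008; 5687418968154238267170642278008 < 5684341886080801486968994140625? NO
  n = 5394: C(5394, 10) = 5697982524930156243149785372878; 5697982524930156243149785372878 < 5684341886080801486968994140625? NO
  n = 5395: C(5395, 10) = 5708563736675616143322765475706; 5708563736675616143322765475706 < 5684341886080801486968994140625? NO
The largest n with C(n, 10) < 5684341886080801486968994140625 is n = 5392 (where E[X] = 5676873040158402483252283957448/5684341886080801486968994140625 ≈ 0.998686). Hence R_5(10) > 5392, i.e. R_5(10) ≥ 5393.

Largest n = 5392; hence R_5(10) > 5392.


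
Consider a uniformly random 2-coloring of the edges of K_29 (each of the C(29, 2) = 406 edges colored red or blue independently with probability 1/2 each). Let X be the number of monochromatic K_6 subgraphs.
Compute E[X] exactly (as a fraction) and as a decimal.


Let X = Σ_S X_S over the C(29, 6) = 475020 subsets S of size 6, where X_S = 1 if the K_6 on S is monochromatic.
For a fixed S, the K_6 on S has C(6, 2) = 15 edges. P[all 15 edges red] = (1/2)^15, and likewise for blue, so P[monochromatic] = 2·(1/2)^15 = 2^{1 − 15} = 1/16384.
By linearity of expectation: E[X] = C(29, 6) · 2^{1 − 15} = 475020 · 1/16384 = 118755/4096.
Numerically: E[X] ≈ 28.99292.

E[X] = C(29,6)·2^(1−C(6,2)) = 118755/4096 ≈ 28.99292.


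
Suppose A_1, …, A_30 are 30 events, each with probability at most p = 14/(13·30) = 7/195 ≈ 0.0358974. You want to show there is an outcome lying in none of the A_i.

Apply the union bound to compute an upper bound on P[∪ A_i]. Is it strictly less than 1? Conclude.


Union bound: P[∪_{i=1}^{30} A_i] ≤ Σ_i P[A_i] ≤ 30·p = 30·(7/195) = 14/13.
Numerically: 14/13 ≈ 1.0769231.
Is 14/13 < 1? NO.
Since the bound 14/13 is ≥ 1, the union bound is uninformative here; it does NOT by itself certify existence.

30·p = 14/13 ≈ 1.0769231; existence NOT certified by the union bound.


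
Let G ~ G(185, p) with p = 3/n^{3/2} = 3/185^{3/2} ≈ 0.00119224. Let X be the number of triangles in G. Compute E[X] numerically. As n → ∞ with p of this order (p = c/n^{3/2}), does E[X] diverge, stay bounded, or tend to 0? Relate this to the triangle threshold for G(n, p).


Number of potential triangles: C(185, 3) = 1038220.
Each occurs with probability p³ ≈ (0.00119224)³ ≈ 1.69469281e-09.
By linearity: E[X] = C(185, 3)·p³ ≈ 1038220 · 1.69469281e-09 ≈ 0.001759.
Since α = 3/2 > 1, p = c/n^{3/2} = o(1/n) is below the triangle threshold p ~ 1/n. Asymptotically E[X] ~ (c³/6)·n^{3(1−α)} = (3³/6)·n^{-1.5} → 0, so by Markov's inequality G has no triangles w.h.p.

E[X] ≈ 0.001759; in regime p = Θ(1/n^{3/2}) E[X] tends to 0 (below the triangle threshold p ~ 1/n).


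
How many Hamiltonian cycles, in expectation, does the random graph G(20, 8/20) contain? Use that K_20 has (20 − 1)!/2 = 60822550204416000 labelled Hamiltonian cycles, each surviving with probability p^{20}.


K_20 has (20 − 1)!/2 = 60822550204416000 labelled Hamiltonian cycles.
For each such Hamiltonian cycle H, let X_H = 1 if all 20 edges of H are present in G. Then P[X_H = 1] = p^{20} = (2/5)^{20} = 1048576/95367431640625.
Summing the indicators: E[X] = Σ_H E[X_H] = 60822550204416000 · p^{20} = 60822550204416000 · 1048576/95367431640625 = 510216531225165692928/762939453125.
Numerically: E[X] ≈ 6.68751e+08.

E[X] = 60822550204416000 · (2/5)^{20} = 510216531225165692928/762939453125 ≈ 6.68751e+08.


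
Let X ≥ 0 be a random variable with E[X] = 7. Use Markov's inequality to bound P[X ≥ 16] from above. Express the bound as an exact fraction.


μ = E[X] = 7, a = 16.
Markov: P[X ≥ 16] ≤ μ/a = (7)/16 = 7/16.
Numerically: ≈ 0.43750.
(Since a = 16 > μ = 7.00000, the bound 7/16 is < 1 and informative.)

P[X ≥ 16] ≤ 7/16 ≈ 0.43750.


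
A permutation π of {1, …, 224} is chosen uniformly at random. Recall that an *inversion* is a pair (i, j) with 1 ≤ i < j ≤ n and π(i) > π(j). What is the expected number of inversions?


Write X = Σ X_I over the C(224, 2) = 24976 pairs i < j, with X_I the indicator of one inversion.
There are 24976 indicators.
For each fixed pair i < j, the values π(i) and π(j) are two distinct elements of {1, …, 224} in uniformly random order; by symmetry P[π(i) > π(j)] = 1/2.
By linearity: E[X] = 24976 · (1/2) = C(224, 2) · (1/2) = 24976/2 = 12488 ≈ 12488.000.

E[X] = 12488 = 12488.000.


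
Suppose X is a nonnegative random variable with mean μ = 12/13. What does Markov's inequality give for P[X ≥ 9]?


μ = E[X] = 12/13, a = 9.
Markov: P[X ≥ 9] ≤ μ/a = (12/13)/9 = 4/39.
Numerically: ≈ 0.103.
(Since a = 9 > μ = 0.923, the bound 4/39 is < 1 and informative.)

P[X ≥ 9] ≤ 4/39 ≈ 0.103.


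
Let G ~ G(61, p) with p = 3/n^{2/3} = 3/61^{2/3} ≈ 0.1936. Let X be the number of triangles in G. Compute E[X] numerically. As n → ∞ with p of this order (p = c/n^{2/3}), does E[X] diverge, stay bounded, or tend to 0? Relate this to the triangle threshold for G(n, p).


Number of potential triangles: C(61, 3) = 35990.
Each occurs with probability p³ ≈ (0.1936)³ ≈ 7.2561139e-03.
By linearity: E[X] = C(61, 3)·p³ ≈ 35990 · 7.2561139e-03 ≈ 261.14754.
Since α = 2/3 < 1, p = c/n^{2/3} ≫ 1/n is above the triangle threshold p ~ 1/n. Asymptotically E[X] ~ (c³/6)·n^{3(1−α)} = (3³/6)·n^{1} → ∞; triangles are abundant w.h.p.

E[X] ≈ 261.14754; in regime p = Θ(1/n^{2/3}) E[X] diverges (above the triangle threshold p ~ 1/n).


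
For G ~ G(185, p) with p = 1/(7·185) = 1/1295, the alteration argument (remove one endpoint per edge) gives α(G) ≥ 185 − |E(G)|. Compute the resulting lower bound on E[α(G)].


E[|E(G)|] = C(185, 2)·p = 17020 · (1/1295) = 92/7.
E[α(G)] ≥ n − E[|E(G)|] = 185 − 92/7 = 1203/7.
Numerically: ≈ 171.857.
(This is only a lower bound; the true E[α(G)] may be larger.)

E[α(G)] ≥ 1203/7 ≈ 171.857.


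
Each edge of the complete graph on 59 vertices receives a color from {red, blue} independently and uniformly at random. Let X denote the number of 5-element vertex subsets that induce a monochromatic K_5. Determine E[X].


Let X = Σ_S X_S over the C(59, 5) = 5006386 subsets S of size 5, where X_S = 1 if the K_5 on S is monochromatic.
For a fixed S, the K_5 on S has C(5, 2) = 10 edges. P[all 10 edges red] = (1/2)^10, and likewise for blue, so P[monochromatic] = 2·(1/2)^10 = 2^{1 − 10} = 1/512.
By linearity of expectation: E[X] = C(59, 5) · 2^{1 − 10} = 5006386 · 1/512 = 2503193/256.
Numerically: E[X] ≈ 9778.098.

E[X] = C(59,5)·2^(1−C(5,2)) = 2503193/256 ≈ 9778.098.


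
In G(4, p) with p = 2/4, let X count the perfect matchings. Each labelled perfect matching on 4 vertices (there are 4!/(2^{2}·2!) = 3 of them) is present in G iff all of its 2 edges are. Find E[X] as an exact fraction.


K_4 has 4!/(2^{2}·2!) = 3 labelled perfect matchings.
For each such perfect matching H, let X_H = 1 if all 2 edges of H are present in G. Then P[X_H = 1] = p^{2} = (1/2)^{2} = 1/4.
By linearity: E[X] = Σ_H E[X_H] = 3 · p^{2} = 3 · 1/4 = 3/4.
Numerically: E[X] ≈ 0.75.

E[X] = 3 · (1/2)^{2} = 3/4 ≈ 0.75.


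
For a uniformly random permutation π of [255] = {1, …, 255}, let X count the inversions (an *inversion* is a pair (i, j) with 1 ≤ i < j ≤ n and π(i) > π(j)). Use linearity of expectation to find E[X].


Write X = Σ X_I over the C(255, 2) = 32385 pairs i < j, with X_I the indicator of one inversion.
There are 32385 indicators.
For each fixed pair i < j, the values π(i) and π(j) are two distinct elements of {1, …, 255} in uniformly random order; by symmetry P[π(i) > π(j)] = 1/2.
By linearity: E[X] = 32385 · (1/2) = C(255, 2) · (1/2) = 32385/2 = 32385/2 ≈ 16192.5000.

E[X] = 32385/2 = 16192.5000.


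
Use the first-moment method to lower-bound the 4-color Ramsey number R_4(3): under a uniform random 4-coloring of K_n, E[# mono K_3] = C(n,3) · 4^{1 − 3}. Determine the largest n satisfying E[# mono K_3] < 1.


We need C(n, 3) · 4^{1 − 3} < 1, i.e. C(n, 3) < 4^{3 − 1} = 16.
Check values of n near the boundary:
  n = 4: C(4, 3) = 4; 4 < 16? YES
  n = 5: C(5, 3) = 10; 10 < 16? YES
  n = 6: C(6, 3) = 20; 20 < 16? NO
  n = 7: C(7, 3) = 35; 35 < 16? NO
  n = 8: C(8, 3) = 56; 56 < 16? NO
The largest n with C(n, 3) < 16 is n = 5 (where E[X] = 5/8 ≈ 0.625000). Hence R_4(3) > 5, i.e. R_4(3) ≥ 6.

Largest n = 5; hence R_4(3) > 5.


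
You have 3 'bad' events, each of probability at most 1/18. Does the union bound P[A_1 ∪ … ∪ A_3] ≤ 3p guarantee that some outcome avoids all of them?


Union bound: P[∪_{i=1}^{3} A_i] ≤ Σ_i P[A_i] ≤ 3·p = 3·(1/18) = 1/6.
Numerically: 1/6 ≈ 0.1666667.
Is 1/6 < 1? YES.
Since P[∪ A_i] ≤ 1/6 < 1, the complement has P[∩ A_i^c] ≥ 1 − 1/6 = 5/6 > 0, so some outcome avoids every A_i.

3·p = 1/6 ≈ 0.1666667; existence CERTIFIED by the union bound.


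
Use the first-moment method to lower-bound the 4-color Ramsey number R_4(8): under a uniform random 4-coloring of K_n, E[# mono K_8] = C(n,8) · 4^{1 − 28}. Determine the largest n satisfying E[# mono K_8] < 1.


We need C(n, 8) · 4^{1 − 28} < 1, i.e. C(n, 8) < 4^{28 − 1} = 18014398509481984.
Check values of n near the boundary:
  n = 406: C(406, 8) = 17082453897995850; 17082453897995850 < 18014398509481984? YES
  n = 407: C(407, 8) = 17424959239309050; 17424959239309050 < 18014398509481984? YES
  n = 408: C(408, 8) = 17773458424095231; 17773458424095231 < 18014398509481984? YES
  n = 409: C(409, 8) = 18128041135797879; 18128041135797879 < 18014398509481984? NO
  n = 410: C(410, 8) = 18488798173326195; 18488798173326195 < 18014398509481984? NO
  n = 411: C(411, 8) = 18855821462126715; 18855821462126715 < 18014398509481984? NO
The largest n with C(n, 8) < 18014398509481984 is n = 408 (where E[X] = 17773458424095231/18014398509481984 ≈ 0.987). Hence R_4(8) > 408, i.e. R_4(8) ≥ 409.

Largest n = 408; hence R_4(8) > 408.


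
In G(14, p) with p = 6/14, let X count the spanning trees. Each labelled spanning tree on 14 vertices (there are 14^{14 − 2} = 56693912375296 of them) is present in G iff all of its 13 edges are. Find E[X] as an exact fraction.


K_14 has 14^{14 − 2} = 56693912375296 labelled spanning trees.
For each such spanning tree H, let X_H = 1 if all 13 edges of H are present in G. Then P[X_H = 1] = p^{13} = (3/7)^{13} = 1594323/96889010407.
By linearity of expectation: E[X] = Σ_H E[X_H] = 56693912375296 · p^{13} = 56693912375296 · 1594323/96889010407 = 6530347008/7.
Numerically: E[X] ≈ 9.3291e+08.

E[X] = 56693912375296 · (3/7)^{13} = 6530347008/7 ≈ 9.3291e+08.


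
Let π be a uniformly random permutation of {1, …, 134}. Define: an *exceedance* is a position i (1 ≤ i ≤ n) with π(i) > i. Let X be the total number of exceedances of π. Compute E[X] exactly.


Write X = Σ_{i=1}^{134} X_i, where X_i = 1_{π(i) > i}.
For each fixed i, π(i) is uniform over {1, …, 134} (marginal of a uniform permutation), so P[π(i) > i] = (n − i)/n. Summing: Σ_{i=1}^{134} (n − i)/n = (0 + 1 + … + 133)/134 = 134(134 − 1)/(2·134) = (134 − 1)/2.
Hence E[X] = Σ_{i=1}^{134} (134 − i)/134 = 133/2 ≈ 66.500.

E[X] = 133/2 = 66.500.


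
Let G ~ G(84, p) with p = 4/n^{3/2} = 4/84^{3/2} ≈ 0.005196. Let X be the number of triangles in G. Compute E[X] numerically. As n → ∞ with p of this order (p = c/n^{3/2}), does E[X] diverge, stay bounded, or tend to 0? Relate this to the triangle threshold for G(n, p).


Number of potential triangles: C(84, 3) = 95284.
Each occurs with probability p³ ≈ (0.005196)³ ≈ 1.402566e-07.
By linearity: E[X] = C(84, 3)·p³ ≈ 95284 · 1.402566e-07 ≈ 0.0134.
Since α = 3/2 > 1, p = c/n^{3/2} = o(1/n) is below the triangle threshold p ~ 1/n. Asymptotically E[X] ~ (c³/6)·n^{3(1−α)} = (4³/6)·n^{-1.5} → 0, so by Markov's inequality G has no triangles w.h.p.

E[X] ≈ 0.0134; in regime p = Θ(1/n^{3/2}) E[X] tends to 0 (below the triangle threshold p ~ 1/n).


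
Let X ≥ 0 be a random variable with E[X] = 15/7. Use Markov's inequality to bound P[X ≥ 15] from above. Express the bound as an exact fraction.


μ = E[X] = 15/7, a = 15.
Markov: P[X ≥ 15] ≤ μ/a = (15/7)/15 = 1/7.
Numerically: ≈ 0.142857.
(Since a = 15 > μ = 2.142857, the bound 1/7 is < 1 and informative.)

P[X ≥ 15] ≤ 1/7 ≈ 0.142857.


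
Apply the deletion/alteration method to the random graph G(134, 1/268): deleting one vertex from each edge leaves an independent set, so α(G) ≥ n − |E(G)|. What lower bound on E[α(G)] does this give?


E[|E(G)|] = C(134, 2)·p = 8911 · (1/268) = 133/4.
E[α(G)] ≥ n − E[|E(G)|] = 134 − 133/4 = 403/4.
Numerically: ≈ 100.750.
(This is only a lower bound; the true E[α(G)] may be larger.)

E[α(G)] ≥ 403/4 ≈ 100.750.


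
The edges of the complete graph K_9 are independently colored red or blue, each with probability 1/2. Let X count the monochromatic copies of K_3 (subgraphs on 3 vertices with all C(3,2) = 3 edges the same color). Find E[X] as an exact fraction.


Let X = Σ_S X_S over the C(9, 3) = 84 subsets S of size 3, where X_S = 1 if the K_3 on S is monochromatic.
For a fixed S, the K_3 on S has C(3, 2) = 3 edges. P[all 3 edges red] = (1/2)^3, and likewise for blue, so P[monochromatic] = 2·(1/2)^3 = 2^{1 − 3} = 1/4.
By linearity of expectation: E[X] = C(9, 3) · 2^{1 − 3} = 84 · 1/4 = 21.
Numerically: E[X] ≈ 21.000.

E[X] = C(9,3)·2^(1−C(3,2)) = 21 ≈ 21.000.


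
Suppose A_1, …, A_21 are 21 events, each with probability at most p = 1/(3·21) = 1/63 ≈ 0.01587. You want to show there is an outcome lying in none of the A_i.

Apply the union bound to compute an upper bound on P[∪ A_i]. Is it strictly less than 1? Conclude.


Union bound: P[∪_{i=1}^{21} A_i] ≤ Σ_i P[A_i] ≤ 21·p = 21·(1/63) = 1/3.
Numerically: 1/3 ≈ 0.33333.
Is 1/3 < 1? YES.
Since P[∪ A_i] ≤ 1/3 < 1, the complement has P[∩ A_i^c] ≥ 1 − 1/3 = 2/3 > 0, so some outcome avoids every A_i.

21·p = 1/3 ≈ 0.33333; existence CERTIFIED by the union bound.


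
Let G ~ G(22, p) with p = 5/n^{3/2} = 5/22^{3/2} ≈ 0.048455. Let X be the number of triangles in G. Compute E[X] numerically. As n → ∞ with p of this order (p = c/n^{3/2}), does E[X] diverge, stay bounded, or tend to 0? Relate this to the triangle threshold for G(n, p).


Number of potential triangles: C(22, 3) = 1540.
Each occurs with probability p³ ≈ (0.048455)³ ≈ 1.1376481e-04.
By linearity: E[X] = C(22, 3)·p³ ≈ 1540 · 1.1376481e-04 ≈ 0.17520.
Since α = 3/2 > 1, p = c/n^{3/2} = o(1/n) is below the triangle threshold p ~ 1/n. Asymptotically E[X] ~ (c³/6)·n^{3(1−α)} = (5³/6)·n^{-1.5} → 0, so by Markov's inequality G has no triangles w.h.p.

E[X] ≈ 0.17520; in regime p = Θ(1/n^{3/2}) E[X] tends to 0 (below the triangle threshold p ~ 1/n).


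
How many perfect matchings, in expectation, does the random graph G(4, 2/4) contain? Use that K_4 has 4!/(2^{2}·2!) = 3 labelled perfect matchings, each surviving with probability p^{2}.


K_4 has 4!/(2^{2}·2!) = 3 labelled perfect matchings.
For each such perfect matching H, let X_H = 1 if all 2 edges of H are present in G. Then P[X_H = 1] = p^{2} = (1/2)^{2} = 1/4.
Summing the indicators: E[X] = Σ_H E[X_H] = 3 · p^{2} = 3 · 1/4 = 3/4.
Numerically: E[X] ≈ 0.75.

E[X] = 3 · (1/2)^{2} = 3/4 ≈ 0.75.


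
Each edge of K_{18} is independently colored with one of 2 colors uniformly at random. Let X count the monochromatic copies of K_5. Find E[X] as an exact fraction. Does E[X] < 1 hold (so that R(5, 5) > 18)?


E[X] = C(18, 5) · 2^{1 − 10} = 8568 · 2^{−9} = 8568/512.
As a reduced fraction: E[X] = 1071/64 ≈ 16.734.
Is E[X] < 1? NO.
Since E[X] ≥ 1, the first-moment bound is inconclusive at n = 18; it does NOT by itself certify R(5, 5) > 18.

E[X] = 1071/64 ≈ 16.734; E[X] ≥ 1; first-moment method inconclusive here.


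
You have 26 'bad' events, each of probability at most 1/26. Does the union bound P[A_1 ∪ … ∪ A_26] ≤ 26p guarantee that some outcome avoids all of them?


Union bound: P[∪_{i=1}^{26} A_i] ≤ Σ_i P[A_i] ≤ 26·p = 26·(1/26) = 1.
Numerically: 1 ≈ 1.00000.
Is 1 < 1? NO.
Since the bound 1 is ≥ 1, the union bound is uninformative here; it does NOT by itself certify existence.

26·p = 1 ≈ 1.00000; existence NOT certified by the union bound.


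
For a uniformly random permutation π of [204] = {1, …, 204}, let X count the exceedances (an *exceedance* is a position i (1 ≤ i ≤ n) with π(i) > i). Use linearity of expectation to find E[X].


Write X = Σ_{i=1}^{204} X_i, where X_i = 1_{π(i) > i}.
For each fixed i, π(i) is uniform over {1, …, 204} (marginal of a uniform permutation), so P[π(i) > i] = (n − i)/n. Summing: Σ_{i=1}^{204} (n − i)/n = (0 + 1 + … + 203)/204 = 204(204 − 1)/(2·204) = (204 − 1)/2.
Hence E[X] = Σ_{i=1}^{204} (204 − i)/204 = 203/2 ≈ 101.5000.

E[X] = 203/2 = 101.5000.


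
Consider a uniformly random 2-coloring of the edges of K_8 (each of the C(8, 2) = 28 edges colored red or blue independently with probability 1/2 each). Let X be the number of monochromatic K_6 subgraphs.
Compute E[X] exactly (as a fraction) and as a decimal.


Let X = Σ_S X_S over the C(8, 6) = 28 subsets S of size 6, where X_S = 1 if the K_6 on S is monochromatic.
For a fixed S, the K_6 on S has C(6, 2) = 15 edges. P[all 15 edges red] = (1/2)^15, and likewise for blue, so P[monochromatic] = 2·(1/2)^15 = 2^{1 − 15} = 1/16384.
By linearity of expectation: E[X] = C(8, 6) · 2^{1 − 15} = 28 · 1/16384 = 7/4096.
Numerically: E[X] ≈ 0.001709.

E[X] = C(8,6)·2^(1−C(6,2)) = 7/4096 ≈ 0.001709.


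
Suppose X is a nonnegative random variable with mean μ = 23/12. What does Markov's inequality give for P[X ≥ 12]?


μ = E[X] = 23/12, a = 12.
Markov: P[X ≥ 12] ≤ μ/a = (23/12)/12 = 23/144.
Numerically: ≈ 0.159722.
(Since a = 12 > μ = 1.916667, the bound 23/144 is < 1 and informative.)

P[X ≥ 12] ≤ 23/144 ≈ 0.159722.


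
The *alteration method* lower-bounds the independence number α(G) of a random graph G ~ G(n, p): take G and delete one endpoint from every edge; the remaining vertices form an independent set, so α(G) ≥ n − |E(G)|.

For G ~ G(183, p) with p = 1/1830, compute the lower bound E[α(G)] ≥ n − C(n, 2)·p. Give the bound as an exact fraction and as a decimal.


E[|E(G)|] = C(183, 2)·p = 16653 · (1/1830) = 91/10.
E[α(G)] ≥ n − E[|E(G)|] = 183 − 91/10 = 1739/10.
Numerically: ≈ 173.90000.
(This is only a lower bound; the true E[α(G)] may be larger.)

E[α(G)] ≥ 1739/10 ≈ 173.90000.


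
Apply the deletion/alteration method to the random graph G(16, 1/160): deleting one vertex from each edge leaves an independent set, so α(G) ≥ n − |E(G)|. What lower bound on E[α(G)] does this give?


E[|E(G)|] = C(16, 2)·p = 120 · (1/160) = 3/4.
E[α(G)] ≥ n − E[|E(G)|] = 16 − 3/4 = 61/4.
Numerically: ≈ 15.25000.
(This is only a lower bound; the true E[α(G)] may be larger.)

E[α(G)] ≥ 61/4 ≈ 15.25000.


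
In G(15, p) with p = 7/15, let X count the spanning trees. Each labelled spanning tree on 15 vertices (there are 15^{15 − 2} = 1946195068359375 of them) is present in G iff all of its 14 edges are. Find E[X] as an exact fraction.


K_15 has 15^{15 − 2} = 1946195068359375 labelled spanning trees.
For each such spanning tree H, let X_H = 1 if all 14 edges of H are present in G. Then P[X_H = 1] = p^{14} = (7/15)^{14} = 678223072849/29192926025390625.
By linearity: E[X] = Σ_H E[X_H] = 1946195068359375 · p^{14} = 1946195068359375 · 678223072849/29192926025390625 = 678223072849/15.
Numerically: E[X] ≈ 4.52149e+10.

E[X] = 1946195068359375 · (7/15)^{14} = 678223072849/15 ≈ 4.52149e+10.


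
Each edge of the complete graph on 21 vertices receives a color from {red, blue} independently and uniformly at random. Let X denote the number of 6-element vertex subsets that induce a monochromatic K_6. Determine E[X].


Let X = Σ_S X_S over the C(21, 6) = 54264 subsets S of size 6, where X_S = 1 if the K_6 on S is monochromatic.
For a fixed S, the K_6 on S has C(6, 2) = 15 edges. P[all 15 edges red] = (1/2)^15, and likewise for blue, so P[monochromatic] = 2·(1/2)^15 = 2^{1 − 15} = 1/16384.
By linearity: E[X] = C(21, 6) · 2^{1 − 15} = 54264 · 1/16384 = 6783/2048.
Numerically: E[X] ≈ 3.31201.

E[X] = C(21,6)·2^(1−C(6,2)) = 6783/2048 ≈ 3.31201.


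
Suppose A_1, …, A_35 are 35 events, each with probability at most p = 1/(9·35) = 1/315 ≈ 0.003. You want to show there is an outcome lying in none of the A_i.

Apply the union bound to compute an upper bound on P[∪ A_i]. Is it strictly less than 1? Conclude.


Union bound: P[∪_{i=1}^{35} A_i] ≤ Σ_i P[A_i] ≤ 35·p = 35·(1/315) = 1/9.
Numerically: 1/9 ≈ 0.111.
Is 1/9 < 1? YES.
Since P[∪ A_i] ≤ 1/9 < 1, the complement has P[∩ A_i^c] ≥ 1 − 1/9 = 8/9 > 0, so some outcome avoids every A_i.

35·p = 1/9 ≈ 0.111; existence CERTIFIED by the union bound.


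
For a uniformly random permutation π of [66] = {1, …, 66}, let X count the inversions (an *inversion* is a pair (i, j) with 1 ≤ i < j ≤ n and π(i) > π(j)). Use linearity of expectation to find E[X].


Write X = Σ X_I over the C(66, 2) = 2145 pairs i < j, with X_I the indicator of one inversion.
There are 2145 indicators.
For each fixed pair i < j, the values π(i) and π(j) are two distinct elements of {1, …, 66} in uniformly random order; by symmetry P[π(i) > π(j)] = 1/2.
By linearity: E[X] = 2145 · (1/2) = C(66, 2) · (1/2) = 2145/2 = 2145/2 ≈ 1072.500.

E[X] = 2145/2 = 1072.500.


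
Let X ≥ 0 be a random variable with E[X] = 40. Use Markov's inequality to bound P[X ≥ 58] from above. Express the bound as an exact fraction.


μ = E[X] = 40, a = 58.
Markov: P[X ≥ 58] ≤ μ/a = (40)/58 = 20/29.
Numerically: ≈ 0.68966.
(Since a = 58 > μ = 40.00000, the bound 20/29 is < 1 and informative.)

P[X ≥ 58] ≤ 20/29 ≈ 0.68966.


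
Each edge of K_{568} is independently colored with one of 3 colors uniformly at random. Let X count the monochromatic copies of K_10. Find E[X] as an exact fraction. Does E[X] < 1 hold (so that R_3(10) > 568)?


E[X] = C(568, 10) · 3^{1 − 45} = 889446337783744949208 · 3^{−44} = 889446337783744949208/984770902183611232881.
As a reduced fraction: E[X] = 98827370864860549912/109418989131512359209 ≈ 0.903201.
Is E[X] < 1? YES.
Since E[X] < 1, there exists a 3-coloring of K_{568} with no monochromatic K_10; hence R_3(10) > 568.

E[X] = 98827370864860549912/109418989131512359209 ≈ 0.903201; E[X] < 1, so R_3(10) > 568.


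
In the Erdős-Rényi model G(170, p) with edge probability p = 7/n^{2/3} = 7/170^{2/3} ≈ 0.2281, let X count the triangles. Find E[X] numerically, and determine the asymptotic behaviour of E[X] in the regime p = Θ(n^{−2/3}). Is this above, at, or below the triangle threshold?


Number of potential triangles: C(170, 3) = 804440.
Each occurs with probability p³ ≈ (0.2281)³ ≈ 1.1868512e-02.
By linearity: E[X] = C(170, 3)·p³ ≈ 804440 · 1.1868512e-02 ≈ 9547.50588.
Since α = 2/3 < 1, p = c/n^{2/3} ≫ 1/n is above the triangle threshold p ~ 1/n. Asymptotically E[X] ~ (c³/6)·n^{3(1−α)} = (7³/6)·n^{1} → ∞; triangles are abundant w.h.p.

E[X] ≈ 9547.50588; in regime p = Θ(1/n^{2/3}) E[X] diverges (above the triangle threshold p ~ 1/n).


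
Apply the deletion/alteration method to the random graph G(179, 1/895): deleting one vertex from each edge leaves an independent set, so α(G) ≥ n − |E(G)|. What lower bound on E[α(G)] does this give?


E[|E(G)|] = C(179, 2)·p = 15931 · (1/895) = 89/5.
E[α(G)] ≥ n − E[|E(G)|] = 179 − 89/5 = 806/5.
Numerically: ≈ 161.2000.
(This is only a lower bound; the true E[α(G)] may be larger.)

E[α(G)] ≥ 806/5 ≈ 161.2000.


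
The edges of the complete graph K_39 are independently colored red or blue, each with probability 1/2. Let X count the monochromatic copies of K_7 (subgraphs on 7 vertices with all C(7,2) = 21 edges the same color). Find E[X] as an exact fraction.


Let X = Σ_S X_S over the C(39, 7) = 15380937 subsets S of size 7, where X_S = 1 if the K_7 on S is monochromatic.
For a fixed S, the K_7 on S has C(7, 2) = 21 edges. P[all 21 edges red] = (1/2)^21, and likewise for blue, so P[monochromatic] = 2·(1/2)^21 = 2^{1 − 21} = 1/1048576.
By linearity: E[X] = C(39, 7) · 2^{1 − 21} = 15380937 · 1/1048576 = 15380937/1048576.
Numerically: E[X] ≈ 14.66840.

E[X] = C(39,7)·2^(1−C(7,2)) = 15380937/1048576 ≈ 14.66840.


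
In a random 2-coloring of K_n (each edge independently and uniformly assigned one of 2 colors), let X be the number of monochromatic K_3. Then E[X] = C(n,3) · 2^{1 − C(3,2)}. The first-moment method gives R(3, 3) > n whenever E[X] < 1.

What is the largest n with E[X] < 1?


We need C(n, 3) · 2^{1 − 3} < 1, i.e. C(n, 3) < 2^{3 − 1} = 4.
Check values of n near the boundary:
  n = 3: C(3, 3) = 1; 1 < 4? YES
  n = 4: C(4, 3) = 4; 4 < 4? NO
  n = 5: C(5, 3) = 10; 10 < 4? NO
  n = 6: C(6, 3) = 20; 20 < 4? NO
The largest n with C(n, 3) < 4 is n = 3 (where E[X] = 1/4 ≈ 0.2500). Hence R(3, 3) > 3, i.e. R(3, 3) ≥ 4.

Largest n = 3; hence R(3, 3) > 3.


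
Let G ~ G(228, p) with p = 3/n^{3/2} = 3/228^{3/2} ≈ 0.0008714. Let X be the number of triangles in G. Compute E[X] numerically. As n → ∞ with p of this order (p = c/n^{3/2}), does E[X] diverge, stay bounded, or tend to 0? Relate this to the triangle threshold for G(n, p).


Number of potential triangles: C(228, 3) = 1949476.
Each occurs with probability p³ ≈ (0.0008714)³ ≈ 6.616936e-10.
By linearity: E[X] = C(228, 3)·p³ ≈ 1949476 · 6.616936e-10 ≈ 0.0013.
Since α = 3/2 > 1, p = c/n^{3/2} = o(1/n) is below the triangle threshold p ~ 1/n. Asymptotically E[X] ~ (c³/6)·n^{3(1−α)} = (3³/6)·n^{-1.5} → 0, so by Markov's inequality G has no triangles w.h.p.

E[X] ≈ 0.0013; in regime p = Θ(1/n^{3/2}) E[X] tends to 0 (below the triangle threshold p ~ 1/n).


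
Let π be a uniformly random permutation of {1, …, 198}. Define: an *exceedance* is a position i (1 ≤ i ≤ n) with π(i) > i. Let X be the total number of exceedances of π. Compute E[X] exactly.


Write X = Σ_{i=1}^{198} X_i, where X_i = 1_{π(i) > i}.
For each fixed i, π(i) is uniform over {1, …, 198} (marginal of a uniform permutation), so P[π(i) > i] = (n − i)/n. Summing: Σ_{i=1}^{198} (n − i)/n = (0 + 1 + … + 197)/198 = 198(198 − 1)/(2·198) = (198 − 1)/2.
Hence E[X] = Σ_{i=1}^{198} (198 − i)/198 = 197/2 ≈ 98.500.

E[X] = 197/2 = 98.500.


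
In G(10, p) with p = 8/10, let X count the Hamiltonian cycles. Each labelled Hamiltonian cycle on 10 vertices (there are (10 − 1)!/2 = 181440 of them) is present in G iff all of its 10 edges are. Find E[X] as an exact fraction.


K_10 has (10 − 1)!/2 = 181440 labelled Hamiltonian cycles.
For each such Hamiltonian cycle H, let X_H = 1 if all 10 edges of H are present in G. Then P[X_H = 1] = p^{10} = (4/5)^{10} = 1048576/9765625.
By linearity of expectation: E[X] = Σ_H E[X_H] = 181440 · p^{10} = 181440 · 1048576/9765625 = 38050725888/1953125.
Numerically: E[X] ≈ 1.95e+04.

E[X] = 181440 · (4/5)^{10} = 38050725888/1953125 ≈ 1.95e+04.


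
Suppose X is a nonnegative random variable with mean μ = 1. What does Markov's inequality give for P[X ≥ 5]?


μ = E[X] = 1, a = 5.
Markov: P[X ≥ 5] ≤ μ/a = (1)/5 = 1/5.
Numerically: ≈ 0.2000.
(Since a = 5 > μ = 1.0000, the bound 1/5 is < 1 and informative.)

P[X ≥ 5] ≤ 1/5 ≈ 0.2000.


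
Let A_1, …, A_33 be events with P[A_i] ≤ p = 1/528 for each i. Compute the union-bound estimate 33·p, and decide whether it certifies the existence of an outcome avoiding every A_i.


Union bound: P[∪_{i=1}^{33} A_i] ≤ Σ_i P[A_i] ≤ 33·p = 33·(1/528) = 1/16.
Numerically: 1/16 ≈ 0.06250.
Is 1/16 < 1? YES.
Since P[∪ A_i] ≤ 1/16 < 1, the complement has P[∩ A_i^c] ≥ 1 − 1/16 = 15/16 > 0, so some outcome avoids every A_i.

33·p = 1/16 ≈ 0.06250; existence CERTIFIED by the union bound.


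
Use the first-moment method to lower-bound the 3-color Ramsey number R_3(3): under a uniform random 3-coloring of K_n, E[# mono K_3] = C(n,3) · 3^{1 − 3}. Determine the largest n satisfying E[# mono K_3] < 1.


We need C(n, 3) · 3^{1 − 3} < 1, i.e. C(n, 3) < 3^{3 − 1} = 9.
Check values of n near the boundary:
  n = 3: C(3, 3) = 1; 1 < 9? YES
  n = 4: C(4, 3) = 4; 4 < 9? YES
  n = 5: C(5, 3) = 10; 10 < 9? NO
  n = 6: C(6, 3) = 20; 20 < 9? NO
  n = 7: C(7, 3) = 35; 35 < 9? NO
The largest n with C(n, 3) < 9 is n = 4 (where E[X] = 4/9 ≈ 0.444). Hence R_3(3) > 4, i.e. R_3(3) ≥ 5.

Largest n = 4; hence R_3(3) > 4.


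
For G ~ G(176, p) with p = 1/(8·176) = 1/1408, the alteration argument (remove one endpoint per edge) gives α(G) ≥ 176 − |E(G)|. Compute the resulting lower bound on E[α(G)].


E[|E(G)|] = C(176, 2)·p = 15400 · (1/1408) = 175/16.
E[α(G)] ≥ n − E[|E(G)|] = 176 − 175/16 = 2641/16.
Numerically: ≈ 165.062500.
(This is only a lower bound; the true E[α(G)] may be larger.)

E[α(G)] ≥ 2641/16 ≈ 165.062500.


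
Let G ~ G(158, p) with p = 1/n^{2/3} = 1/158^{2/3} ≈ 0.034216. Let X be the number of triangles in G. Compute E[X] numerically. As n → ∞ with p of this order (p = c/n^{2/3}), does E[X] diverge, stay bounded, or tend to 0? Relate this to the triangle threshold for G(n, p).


Number of potential triangles: C(158, 3) = 644956.
Each occurs with probability p³ ≈ (0.034216)³ ≈ 4.00576831e-05.
By linearity: E[X] = C(158, 3)·p³ ≈ 644956 · 4.00576831e-05 ≈ 25.835443.
Since α = 2/3 < 1, p = c/n^{2/3} ≫ 1/n is above the triangle threshold p ~ 1/n. Asymptotically E[X] ~ (c³/6)·n^{3(1−α)} = (1³/6)·n^{1} → ∞; triangles are abundant w.h.p.

E[X] ≈ 25.835443; in regime p = Θ(1/n^{2/3}) E[X] diverges (above the triangle threshold p ~ 1/n).


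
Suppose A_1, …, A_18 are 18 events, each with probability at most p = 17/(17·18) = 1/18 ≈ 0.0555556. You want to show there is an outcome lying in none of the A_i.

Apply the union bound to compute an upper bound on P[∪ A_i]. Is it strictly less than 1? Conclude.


Union bound: P[∪_{i=1}^{18} A_i] ≤ Σ_i P[A_i] ≤ 18·p = 18·(1/18) = 1.
Numerically: 1 ≈ 1.0000000.
Is 1 < 1? NO.
Since the bound 1 is ≥ 1, the union bound is uninformative here; it does NOT by itself certify existence.

18·p = 1 ≈ 1.0000000; existence NOT certified by the union bound.


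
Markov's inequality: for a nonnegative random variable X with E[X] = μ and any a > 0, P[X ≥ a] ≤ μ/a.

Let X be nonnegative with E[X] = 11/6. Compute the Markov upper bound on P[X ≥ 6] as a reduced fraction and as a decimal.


μ = E[X] = 11/6, a = 6.
Markov: P[X ≥ 6] ≤ μ/a = (11/6)/6 = 11/36.
Numerically: ≈ 0.306.
(Since a = 6 > μ = 1.833, the bound 11/36 is < 1 and informative.)

P[X ≥ 6] ≤ 11/36 ≈ 0.306.


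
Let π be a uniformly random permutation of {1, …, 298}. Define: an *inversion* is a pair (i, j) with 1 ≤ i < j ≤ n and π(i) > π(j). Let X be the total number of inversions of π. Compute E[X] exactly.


Write X = Σ X_I over the C(298, 2) = 44253 pairs i < j, with X_I the indicator of one inversion.
There are 44253 indicators.
For each fixed pair i < j, the values π(i) and π(j) are two distinct elements of {1, …, 298} in uniformly random order; by symmetry P[π(i) > π(j)] = 1/2.
By linearity: E[X] = 44253 · (1/2) = C(298, 2) · (1/2) = 44253/2 = 44253/2 ≈ 22126.5000.

E[X] = 44253/2 = 22126.5000.


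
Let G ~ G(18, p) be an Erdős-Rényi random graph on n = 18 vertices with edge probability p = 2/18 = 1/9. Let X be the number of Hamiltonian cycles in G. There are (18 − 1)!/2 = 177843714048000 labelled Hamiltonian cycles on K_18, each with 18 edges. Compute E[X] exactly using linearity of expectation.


K_18 has (18 − 1)!/2 = 177843714048000 labelled Hamiltonian cycles.
For each such Hamiltonian cycle H, let X_H = 1 if all 18 edges of H are present in G. Then P[X_H = 1] = p^{18} = (1/9)^{18} = 1/150094635296999121.
By linearity of expectation: E[X] = Σ_H E[X_H] = 177843714048000 · p^{18} = 177843714048000 · 1/150094635296999121 = 243955712000/205891132094649.
Numerically: E[X] ≈ 0.001185.

E[X] = 177843714048000 · (1/9)^{18} = 243955712000/205891132094649 ≈ 0.001185.


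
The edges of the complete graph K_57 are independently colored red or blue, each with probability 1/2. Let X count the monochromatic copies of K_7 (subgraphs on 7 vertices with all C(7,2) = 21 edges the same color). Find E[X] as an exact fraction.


Let X = Σ_S X_S over the C(57, 7) = 264385836 subsets S of size 7, where X_S = 1 if the K_7 on S is monochromatic.
For a fixed S, the K_7 on S has C(7, 2) = 21 edges. P[all 21 edges red] = (1/2)^21, and likewise for blue, so P[monochromatic] = 2·(1/2)^21 = 2^{1 − 21} = 1/1048576.
By linearity: E[X] = C(57, 7) · 2^{1 − 21} = 264385836 · 1/1048576 = 66096459/262144.
Numerically: E[X] ≈ 252.13798.

E[X] = C(57,7)·2^(1−C(7,2)) = 66096459/262144 ≈ 252.13798.


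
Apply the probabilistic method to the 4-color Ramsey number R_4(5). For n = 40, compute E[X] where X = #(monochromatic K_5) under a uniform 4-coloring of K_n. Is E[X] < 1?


E[X] = C(40, 5) · 4^{1 − 10} = 658008 · 4^{−9} = 658008/262144.
As a reduced fraction: E[X] = 82251/32768 ≈ 2.510.
Is E[X] < 1? NO.
Since E[X] ≥ 1, the first-moment bound is inconclusive at n = 40; it does NOT by itself certify R_4(5) > 40.

E[X] = 82251/32768 ≈ 2.510; E[X] ≥ 1; first-moment method inconclusive here.


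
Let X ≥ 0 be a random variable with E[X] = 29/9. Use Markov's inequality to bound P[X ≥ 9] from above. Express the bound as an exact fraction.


μ = E[X] = 29/9, a = 9.
Markov: P[X ≥ 9] ≤ μ/a = (29/9)/9 = 29/81.
Numerically: ≈ 0.3580.
(Since a = 9 > μ = 3.2222, the bound 29/81 is < 1 and informative.)

P[X ≥ 9] ≤ 29/81 ≈ 0.3580.


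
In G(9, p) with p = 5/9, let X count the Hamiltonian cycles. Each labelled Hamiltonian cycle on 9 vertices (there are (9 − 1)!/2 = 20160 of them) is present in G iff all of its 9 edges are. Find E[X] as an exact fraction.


K_9 has (9 − 1)!/2 = 20160 labelled Hamiltonian cycles.
For each such Hamiltonian cycle H, let X_H = 1 if all 9 edges of H are present in G. Then P[X_H = 1] = p^{9} = (5/9)^{9} = 1953125/387420489.
By linearity of expectation: E[X] = Σ_H E[X_H] = 20160 · p^{9} = 20160 · 1953125/387420489 = 4375000000/43046721.
Numerically: E[X] ≈ 101.63.

E[X] = 20160 · (5/9)^{9} = 4375000000/43046721 ≈ 101.63.


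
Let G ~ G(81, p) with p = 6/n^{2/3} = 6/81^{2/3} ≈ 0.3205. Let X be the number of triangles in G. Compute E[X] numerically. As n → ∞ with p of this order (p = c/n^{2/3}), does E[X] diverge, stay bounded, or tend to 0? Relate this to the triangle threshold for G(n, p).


Number of potential triangles: C(81, 3) = 85320.
Each occurs with probability p³ ≈ (0.3205)³ ≈ 3.292181e-02.
By linearity: E[X] = C(81, 3)·p³ ≈ 85320 · 3.292181e-02 ≈ 2808.8889.
Since α = 2/3 < 1, p = c/n^{2/3} ≫ 1/n is above the triangle threshold p ~ 1/n. Asymptotically E[X] ~ (c³/6)·n^{3(1−α)} = (6³/6)·n^{1} → ∞; triangles are abundant w.h.p.

E[X] ≈ 2808.8889; in regime p = Θ(1/n^{2/3}) E[X] diverges (above the triangle threshold p ~ 1/n).


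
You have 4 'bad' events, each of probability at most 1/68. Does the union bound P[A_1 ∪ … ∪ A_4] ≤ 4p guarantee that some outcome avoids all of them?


Union bound: P[∪_{i=1}^{4} A_i] ≤ Σ_i P[A_i] ≤ 4·p = 4·(1/68) = 1/17.
Numerically: 1/17 ≈ 0.058824.
Is 1/17 < 1? YES.
Since P[∪ A_i] ≤ 1/17 < 1, the complement has P[∩ A_i^c] ≥ 1 − 1/17 = 16/17 > 0, so some outcome avoids every A_i.

4·p = 1/17 ≈ 0.058824; existence CERTIFIED by the union bound.


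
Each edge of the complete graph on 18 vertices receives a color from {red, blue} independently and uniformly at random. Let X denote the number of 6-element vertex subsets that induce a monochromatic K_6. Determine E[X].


Let X = Σ_S X_S over the C(18, 6) = 18564 subsets S of size 6, where X_S = 1 if the K_6 on S is monochromatic.
For a fixed S, the K_6 on S has C(6, 2) = 15 edges. P[all 15 edges red] = (1/2)^15, and likewise for blue, so P[monochromatic] = 2·(1/2)^15 = 2^{1 − 15} = 1/16384.
By linearity: E[X] = C(18, 6) · 2^{1 − 15} = 18564 · 1/16384 = 4641/4096.
Numerically: E[X] ≈ 1.133.

E[X] = C(18,6)·2^(1−C(6,2)) = 4641/4096 ≈ 1.133.


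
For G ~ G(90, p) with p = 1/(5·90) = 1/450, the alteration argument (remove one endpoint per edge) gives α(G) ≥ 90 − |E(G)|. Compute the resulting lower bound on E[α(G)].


E[|E(G)|] = C(90, 2)·p = 4005 · (1/450) = 89/10.
E[α(G)] ≥ n − E[|E(G)|] = 90 − 89/10 = 811/10.
Numerically: ≈ 81.1000.
(This is only a lower bound; the true E[α(G)] may be larger.)

E[α(G)] ≥ 811/10 ≈ 81.1000.


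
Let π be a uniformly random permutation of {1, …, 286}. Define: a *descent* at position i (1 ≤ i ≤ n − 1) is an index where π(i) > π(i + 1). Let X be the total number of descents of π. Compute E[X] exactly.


Write X = Σ X_I over i = 1, …, 285, with X_I the indicator of one descent.
There are 285 indicators.
For each fixed i, the pair (π(i), π(i+1)) is a uniformly random ordered pair of distinct values from {1, …, 286}; by symmetry P[π(i) > π(i+1)] = 1/2.
By linearity: E[X] = 285 · (1/2) = (286 − 1) · (1/2) = 285/2 ≈ 142.500.

E[X] = 285/2 = 142.500.
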